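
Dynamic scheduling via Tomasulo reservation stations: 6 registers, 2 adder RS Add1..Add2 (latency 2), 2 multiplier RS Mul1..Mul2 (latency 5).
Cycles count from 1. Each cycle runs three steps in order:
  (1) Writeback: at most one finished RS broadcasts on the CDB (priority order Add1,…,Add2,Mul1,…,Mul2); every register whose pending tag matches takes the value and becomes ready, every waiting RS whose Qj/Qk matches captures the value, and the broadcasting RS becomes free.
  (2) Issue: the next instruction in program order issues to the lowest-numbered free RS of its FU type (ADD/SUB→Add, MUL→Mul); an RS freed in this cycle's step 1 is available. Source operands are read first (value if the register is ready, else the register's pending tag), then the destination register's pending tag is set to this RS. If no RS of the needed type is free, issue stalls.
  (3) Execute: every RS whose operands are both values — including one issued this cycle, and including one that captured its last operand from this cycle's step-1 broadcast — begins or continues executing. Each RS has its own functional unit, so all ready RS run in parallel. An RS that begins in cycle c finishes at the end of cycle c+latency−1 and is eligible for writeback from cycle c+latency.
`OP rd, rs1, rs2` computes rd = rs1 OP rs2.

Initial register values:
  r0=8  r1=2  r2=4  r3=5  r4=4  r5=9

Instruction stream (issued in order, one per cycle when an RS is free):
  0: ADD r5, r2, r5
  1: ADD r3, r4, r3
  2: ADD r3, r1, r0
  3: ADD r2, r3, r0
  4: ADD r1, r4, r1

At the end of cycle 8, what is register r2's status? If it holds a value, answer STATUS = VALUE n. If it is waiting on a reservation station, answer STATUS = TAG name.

  c1: issue ADD r5<-Add1  regs: r0:8,r1:2,r2:4,r3:5,r4:4,r5:Add1
  c2: issue ADD r3<-Add2  regs: r0:8,r1:2,r2:4,r3:Add2,r4:4,r5:Add1
  c3: CDB Add1=13; issue ADD r3<-Add1  regs: r0:8,r1:2,r2:4,r3:Add1,r4:4,r5:13
  c4: CDB Add2=9; issue ADD r2<-Add2  regs: r0:8,r1:2,r2:Add2,r3:Add1,r4:4,r5:13
  c5: CDB Add1=10; issue ADD r1<-Add1  regs: r0:8,r1:Add1,r2:Add2,r3:10,r4:4,r5:13
  c6: -  regs: r0:8,r1:Add1,r2:Add2,r3:10,r4:4,r5:13
  c7: CDB Add1=6  regs: r0:8,r1:6,r2:Add2,r3:10,r4:4,r5:13
  c8: CDB Add2=18  regs: r0:8,r1:6,r2:18,r3:10,r4:4,r5:13

STATUS = VALUE 18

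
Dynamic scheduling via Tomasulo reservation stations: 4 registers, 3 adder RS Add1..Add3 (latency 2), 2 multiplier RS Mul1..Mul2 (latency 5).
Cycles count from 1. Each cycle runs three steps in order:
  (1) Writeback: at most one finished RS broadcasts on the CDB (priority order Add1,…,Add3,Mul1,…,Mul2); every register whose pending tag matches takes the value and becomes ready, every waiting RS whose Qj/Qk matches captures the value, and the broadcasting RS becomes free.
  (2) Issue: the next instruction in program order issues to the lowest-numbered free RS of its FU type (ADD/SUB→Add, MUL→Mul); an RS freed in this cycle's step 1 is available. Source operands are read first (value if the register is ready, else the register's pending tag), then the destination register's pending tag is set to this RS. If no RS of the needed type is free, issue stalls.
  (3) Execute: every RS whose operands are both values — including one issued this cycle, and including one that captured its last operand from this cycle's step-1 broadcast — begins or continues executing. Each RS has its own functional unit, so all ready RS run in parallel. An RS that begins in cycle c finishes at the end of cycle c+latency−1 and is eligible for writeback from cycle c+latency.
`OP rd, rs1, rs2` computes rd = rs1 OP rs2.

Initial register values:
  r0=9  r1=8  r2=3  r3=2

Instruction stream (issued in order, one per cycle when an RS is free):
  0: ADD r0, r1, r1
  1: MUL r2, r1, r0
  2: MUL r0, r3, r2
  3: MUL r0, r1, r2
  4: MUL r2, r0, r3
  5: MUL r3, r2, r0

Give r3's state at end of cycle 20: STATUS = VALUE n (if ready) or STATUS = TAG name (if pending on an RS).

  c1: issue ADD r0<-Add1  regs: r0:Add1,r1:8,r2:3,r3:2
  c2: issue MUL r2<-Mul1  regs: r0:Add1,r1:8,r2:Mul1,r3:2
  c3: CDB Add1=16; issue MUL r0<-Mul2  regs: r0:Mul2,r1:8,r2:Mul1,r3:2
  c4: stall  regs: r0:Mul2,r1:8,r2:Mul1,r3:2
  c5: stall  regs: r0:Mul2,r1:8,r2:Mul1,r3:2
  c6: stall  regs: r0:Mul2,r1:8,r2:Mul1,r3:2
  c7: stall  regs: r0:Mul2,r1:8,r2:Mul1,r3:2
  c8: CDB Mul1=128; issue MUL r0<-Mul1  regs: r0:Mul1,r1:8,r2:128,r3:2
  c9: stall  regs: r0:Mul1,r1:8,r2:128,r3:2
  c10: stall  regs: r0:Mul1,r1:8,r2:128,r3:2
  c11: stall  regs: r0:Mul1,r1:8,r2:128,r3:2
  c12: stall  regs: r0:Mul1,r1:8,r2:128,r3:2
  c13: CDB Mul1=1024; issue MUL r2<-Mul1  regs: r0:1024,r1:8,r2:Mul1,r3:2
  c14: CDB Mul2=256; issue MUL r3<-Mul2  regs: r0:1024,r1:8,r2:Mul1,r3:Mul2
  c15: -  regs: r0:1024,r1:8,r2:Mul1,r3:Mul2
  c16: -  regs: r0:1024,r1:8,r2:Mul1,r3:Mul2
  c17: -  regs: r0:1024,r1:8,r2:Mul1,r3:Mul2
  c18: CDB Mul1=2048  regs: r0:1024,r1:8,r2:2048,r3:Mul2
  c19: -  regs: r0:1024,r1:8,r2:2048,r3:Mul2
  c20: -  regs: r0:1024,r1:8,r2:2048,r3:Mul2

STATUS = TAG Mul2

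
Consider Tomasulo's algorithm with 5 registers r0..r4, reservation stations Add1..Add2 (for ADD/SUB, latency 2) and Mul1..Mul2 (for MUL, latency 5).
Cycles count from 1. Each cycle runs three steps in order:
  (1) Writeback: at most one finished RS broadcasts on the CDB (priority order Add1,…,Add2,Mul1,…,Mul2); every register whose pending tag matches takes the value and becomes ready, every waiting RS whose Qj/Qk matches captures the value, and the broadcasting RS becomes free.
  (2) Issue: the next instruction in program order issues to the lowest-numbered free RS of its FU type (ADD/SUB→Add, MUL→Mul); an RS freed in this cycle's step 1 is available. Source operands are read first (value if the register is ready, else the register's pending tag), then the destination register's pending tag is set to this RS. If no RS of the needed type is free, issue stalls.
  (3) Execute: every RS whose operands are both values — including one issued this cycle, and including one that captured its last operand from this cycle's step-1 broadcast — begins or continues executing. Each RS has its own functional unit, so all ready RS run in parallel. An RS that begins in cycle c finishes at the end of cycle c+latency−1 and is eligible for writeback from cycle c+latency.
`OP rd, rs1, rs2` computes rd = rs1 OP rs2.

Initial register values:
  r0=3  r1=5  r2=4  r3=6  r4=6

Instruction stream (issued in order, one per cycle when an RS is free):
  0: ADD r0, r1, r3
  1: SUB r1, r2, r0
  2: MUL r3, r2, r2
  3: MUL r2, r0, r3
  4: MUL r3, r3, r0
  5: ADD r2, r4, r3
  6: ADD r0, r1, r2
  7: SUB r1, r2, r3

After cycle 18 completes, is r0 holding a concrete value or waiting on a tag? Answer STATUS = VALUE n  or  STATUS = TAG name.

c1: issue ADD r0<-Add1 | r0:Add1,r1:5,r2:4,r3:6,r4:6
c2: issue SUB r1<-Add2 | r0:Add1,r1:Add2,r2:4,r3:6,r4:6
c3: CDB Add1=11; issue MUL r3<-Mul1 | r0:11,r1:Add2,r2:4,r3:Mul1,r4:6
c4: issue MUL r2<-Mul2 | r0:11,r1:Add2,r2:Mul2,r3:Mul1,r4:6
c5: CDB Add2=-7; stall | r0:11,r1:-7,r2:Mul2,r3:Mul1,r4:6
c6: stall | r0:11,r1:-7,r2:Mul2,r3:Mul1,r4:6
c7: stall | r0:11,r1:-7,r2:Mul2,r3:Mul1,r4:6
c8: CDB Mul1=16; issue MUL r3<-Mul1 | r0:11,r1:-7,r2:Mul2,r3:Mul1,r4:6
c9: issue ADD r2<-Add1 | r0:11,r1:-7,r2:Add1,r3:Mul1,r4:6
c10: issue ADD r0<-Add2 | r0:Add2,r1:-7,r2:Add1,r3:Mul1,r4:6
c11: stall | r0:Add2,r1:-7,r2:Add1,r3:Mul1,r4:6
c12: stall | r0:Add2,r1:-7,r2:Add1,r3:Mul1,r4:6
c13: CDB Mul1=176; stall | r0:Add2,r1:-7,r2:Add1,r3:176,r4:6
c14: CDB Mul2=176; stall | r0:Add2,r1:-7,r2:Add1,r3:176,r4:6
c15: CDB Add1=182; issue SUB r1<-Add1 | r0:Add2,r1:Add1,r2:182,r3:176,r4:6
c16: - | r0:Add2,r1:Add1,r2:182,r3:176,r4:6
c17: CDB Add1=6 | r0:Add2,r1:6,r2:182,r3:176,r4:6
c18: CDB Add2=175 | r0:175,r1:6,r2:182,r3:176,r4:6

STATUS = VALUE 175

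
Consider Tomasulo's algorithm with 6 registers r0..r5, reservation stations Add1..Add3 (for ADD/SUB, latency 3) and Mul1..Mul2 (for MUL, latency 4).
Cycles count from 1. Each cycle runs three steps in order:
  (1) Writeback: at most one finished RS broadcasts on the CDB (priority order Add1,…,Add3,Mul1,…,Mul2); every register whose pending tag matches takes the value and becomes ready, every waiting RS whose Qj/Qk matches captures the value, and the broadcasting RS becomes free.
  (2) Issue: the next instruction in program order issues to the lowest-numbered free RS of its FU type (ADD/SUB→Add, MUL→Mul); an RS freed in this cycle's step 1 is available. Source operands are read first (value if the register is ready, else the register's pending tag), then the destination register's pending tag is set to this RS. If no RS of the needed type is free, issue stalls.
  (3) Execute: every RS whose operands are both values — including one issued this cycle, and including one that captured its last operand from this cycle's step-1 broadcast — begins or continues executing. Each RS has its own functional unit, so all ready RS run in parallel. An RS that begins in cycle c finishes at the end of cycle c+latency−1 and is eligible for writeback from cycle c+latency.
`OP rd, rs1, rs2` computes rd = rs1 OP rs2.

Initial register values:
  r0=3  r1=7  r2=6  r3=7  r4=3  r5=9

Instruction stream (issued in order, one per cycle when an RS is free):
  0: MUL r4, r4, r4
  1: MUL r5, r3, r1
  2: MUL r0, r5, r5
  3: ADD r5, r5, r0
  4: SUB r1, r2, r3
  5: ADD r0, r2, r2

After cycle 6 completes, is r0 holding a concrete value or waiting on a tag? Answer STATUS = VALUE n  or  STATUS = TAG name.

cycle 1: issue MUL r4<-Mul1 // r0:3,r1:7,r2:6,r3:7,r4:Mul1,r5:9
cycle 2: issue MUL r5<-Mul2 // r0:3,r1:7,r2:6,r3:7,r4:Mul1,r5:Mul2
cycle 3: stall // r0:3,r1:7,r2:6,r3:7,r4:Mul1,r5:Mul2
cycle 4: stall // r0:3,r1:7,r2:6,r3:7,r4:Mul1,r5:Mul2
cycle 5: CDB Mul1=9; issue MUL r0<-Mul1 // r0:Mul1,r1:7,r2:6,r3:7,r4:9,r5:Mul2
cycle 6: CDB Mul2=49; issue ADD r5<-Add1 // r0:Mul1,r1:7,r2:6,r3:7,r4:9,r5:Add1

STATUS = TAG Mul1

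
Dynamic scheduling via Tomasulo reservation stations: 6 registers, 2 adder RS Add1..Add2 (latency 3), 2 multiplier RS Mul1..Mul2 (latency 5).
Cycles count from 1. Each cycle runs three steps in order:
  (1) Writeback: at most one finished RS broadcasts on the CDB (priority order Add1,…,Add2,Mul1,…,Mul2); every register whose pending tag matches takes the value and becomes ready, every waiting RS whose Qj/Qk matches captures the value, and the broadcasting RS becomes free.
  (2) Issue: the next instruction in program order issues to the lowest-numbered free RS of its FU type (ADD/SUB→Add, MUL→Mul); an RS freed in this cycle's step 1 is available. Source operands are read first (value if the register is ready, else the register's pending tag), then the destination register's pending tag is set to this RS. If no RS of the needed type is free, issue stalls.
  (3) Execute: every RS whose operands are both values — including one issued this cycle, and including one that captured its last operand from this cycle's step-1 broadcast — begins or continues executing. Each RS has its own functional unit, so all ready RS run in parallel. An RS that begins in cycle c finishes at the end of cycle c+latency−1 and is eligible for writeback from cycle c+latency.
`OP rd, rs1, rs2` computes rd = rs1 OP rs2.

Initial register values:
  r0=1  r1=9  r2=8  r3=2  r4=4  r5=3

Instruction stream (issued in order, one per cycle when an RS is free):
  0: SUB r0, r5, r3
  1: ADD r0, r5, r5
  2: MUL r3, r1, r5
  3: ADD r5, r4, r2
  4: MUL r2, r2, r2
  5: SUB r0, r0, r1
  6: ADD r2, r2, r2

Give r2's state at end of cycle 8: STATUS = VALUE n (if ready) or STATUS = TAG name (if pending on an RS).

cycle 1: issue SUB r0<-Add1 // r0:Add1,r1:9,r2:8,r3:2,r4:4,r5:3
cycle 2: issue ADD r0<-Add2 // r0:Add2,r1:9,r2:8,r3:2,r4:4,r5:3
cycle 3: issue MUL r3<-Mul1 // r0:Add2,r1:9,r2:8,r3:Mul1,r4:4,r5:3
cycle 4: CDB Add1=1; issue ADD r5<-Add1 // r0:Add2,r1:9,r2:8,r3:Mul1,r4:4,r5:Add1
cycle 5: CDB Add2=6; issue MUL r2<-Mul2 // r0:6,r1:9,r2:Mul2,r3:Mul1,r4:4,r5:Add1
cycle 6: issue SUB r0<-Add2 // r0:Add2,r1:9,r2:Mul2,r3:Mul1,r4:4,r5:Add1
cycle 7: CDB Add1=12; issue ADD r2<-Add1 // r0:Add2,r1:9,r2:Add1,r3:Mul1,r4:4,r5:12
cycle 8: CDB Mul1=27 // r0:Add2,r1:9,r2:Add1,r3:27,r4:4,r5:12

STATUS = TAG Add1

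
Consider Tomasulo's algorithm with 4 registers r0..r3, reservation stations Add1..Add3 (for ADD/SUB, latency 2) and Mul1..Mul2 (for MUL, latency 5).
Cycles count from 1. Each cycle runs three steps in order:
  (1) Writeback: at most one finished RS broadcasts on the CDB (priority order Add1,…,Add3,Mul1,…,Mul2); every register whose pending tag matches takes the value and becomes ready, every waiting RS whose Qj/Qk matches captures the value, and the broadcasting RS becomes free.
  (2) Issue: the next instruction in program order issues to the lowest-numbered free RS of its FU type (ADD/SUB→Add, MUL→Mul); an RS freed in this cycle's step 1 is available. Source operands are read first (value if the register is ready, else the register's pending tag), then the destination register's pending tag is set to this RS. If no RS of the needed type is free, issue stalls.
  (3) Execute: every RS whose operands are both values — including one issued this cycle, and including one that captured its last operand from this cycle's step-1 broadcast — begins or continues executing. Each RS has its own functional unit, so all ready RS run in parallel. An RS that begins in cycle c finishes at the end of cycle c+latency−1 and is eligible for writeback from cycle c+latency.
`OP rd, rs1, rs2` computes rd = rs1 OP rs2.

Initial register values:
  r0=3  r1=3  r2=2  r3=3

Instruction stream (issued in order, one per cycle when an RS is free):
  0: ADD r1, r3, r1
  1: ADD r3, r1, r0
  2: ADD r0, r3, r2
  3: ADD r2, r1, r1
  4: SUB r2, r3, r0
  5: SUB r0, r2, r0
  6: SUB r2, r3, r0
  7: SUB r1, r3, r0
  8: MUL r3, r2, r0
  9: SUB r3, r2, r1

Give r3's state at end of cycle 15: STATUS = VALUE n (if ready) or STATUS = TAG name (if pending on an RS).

STATUS = TAG Add3

  c1: issue ADD r1<-Add1  regs: r0:3,r1:Add1,r2:2,r3:3
  c2: issue ADD r3<-Add2  regs: r0:3,r1:Add1,r2:2,r3:Add2
  c3: CDB Add1=6; issue ADD r0<-Add1  regs: r0:Add1,r1:6,r2:2,r3:Add2
  c4: issue ADD r2<-Add3  regs: r0:Add1,r1:6,r2:Add3,r3:Add2
  c5: CDB Add2=9; issue SUB r2<-Add2  regs: r0:Add1,r1:6,r2:Add2,r3:9
  c6: CDB Add3=12; issue SUB r0<-Add3  regs: r0:Add3,r1:6,r2:Add2,r3:9
  c7: CDB Add1=11; issue SUB r2<-Add1  regs: r0:Add3,r1:6,r2:Add1,r3:9
  c8: stall  regs: r0:Add3,r1:6,r2:Add1,r3:9
  c9: CDB Add2=-2; issue SUB r1<-Add2  regs: r0:Add3,r1:Add2,r2:Add1,r3:9
  c10: issue MUL r3<-Mul1  regs: r0:Add3,r1:Add2,r2:Add1,r3:Mul1
  c11: CDB Add3=-13; issue SUB r3<-Add3  regs: r0:-13,r1:Add2,r2:Add1,r3:Add3
  c12: -  regs: r0:-13,r1:Add2,r2:Add1,r3:Add3
  c13: CDB Add1=22  regs: r0:-13,r1:Add2,r2:22,r3:Add3
  c14: CDB Add2=22  regs: r0:-13,r1:22,r2:22,r3:Add3
  c15: -  regs: r0:-13,r1:22,r2:22,r3:Add3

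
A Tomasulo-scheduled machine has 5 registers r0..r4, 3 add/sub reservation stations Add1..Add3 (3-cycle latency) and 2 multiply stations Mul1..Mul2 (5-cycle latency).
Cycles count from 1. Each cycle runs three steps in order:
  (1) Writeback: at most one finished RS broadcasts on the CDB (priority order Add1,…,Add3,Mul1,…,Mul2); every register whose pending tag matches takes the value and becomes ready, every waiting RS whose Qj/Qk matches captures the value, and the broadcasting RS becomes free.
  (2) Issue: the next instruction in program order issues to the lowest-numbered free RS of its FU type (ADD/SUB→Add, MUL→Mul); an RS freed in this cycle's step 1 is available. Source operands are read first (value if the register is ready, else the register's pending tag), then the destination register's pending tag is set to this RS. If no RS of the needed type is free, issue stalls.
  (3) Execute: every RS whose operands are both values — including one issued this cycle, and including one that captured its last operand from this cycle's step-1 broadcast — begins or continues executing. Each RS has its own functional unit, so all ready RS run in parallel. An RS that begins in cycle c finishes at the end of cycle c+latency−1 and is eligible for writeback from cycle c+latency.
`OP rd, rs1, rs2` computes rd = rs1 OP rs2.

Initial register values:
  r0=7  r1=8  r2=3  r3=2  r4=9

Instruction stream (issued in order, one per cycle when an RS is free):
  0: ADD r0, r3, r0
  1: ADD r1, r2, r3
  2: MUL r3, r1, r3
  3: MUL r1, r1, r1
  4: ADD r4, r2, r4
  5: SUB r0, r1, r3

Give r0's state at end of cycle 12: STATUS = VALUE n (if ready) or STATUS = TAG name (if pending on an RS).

STATUS = TAG Add2

c1: issue ADD r0<-Add1 | r0:Add1,r1:8,r2:3,r3:2,r4:9
c2: issue ADD r1<-Add2 | r0:Add1,r1:Add2,r2:3,r3:2,r4:9
c3: issue MUL r3<-Mul1 | r0:Add1,r1:Add2,r2:3,r3:Mul1,r4:9
c4: CDB Add1=9; issue MUL r1<-Mul2 | r0:9,r1:Mul2,r2:3,r3:Mul1,r4:9
c5: CDB Add2=5; issue ADD r4<-Add1 | r0:9,r1:Mul2,r2:3,r3:Mul1,r4:Add1
c6: issue SUB r0<-Add2 | r0:Add2,r1:Mul2,r2:3,r3:Mul1,r4:Add1
c7: - | r0:Add2,r1:Mul2,r2:3,r3:Mul1,r4:Add1
c8: CDB Add1=12 | r0:Add2,r1:Mul2,r2:3,r3:Mul1,r4:12
c9: - | r0:Add2,r1:Mul2,r2:3,r3:Mul1,r4:12
c10: CDB Mul1=10 | r0:Add2,r1:Mul2,r2:3,r3:10,r4:12
c11: CDB Mul2=25 | r0:Add2,r1:25,r2:3,r3:10,r4:12
c12: - | r0:Add2,r1:25,r2:3,r3:10,r4:12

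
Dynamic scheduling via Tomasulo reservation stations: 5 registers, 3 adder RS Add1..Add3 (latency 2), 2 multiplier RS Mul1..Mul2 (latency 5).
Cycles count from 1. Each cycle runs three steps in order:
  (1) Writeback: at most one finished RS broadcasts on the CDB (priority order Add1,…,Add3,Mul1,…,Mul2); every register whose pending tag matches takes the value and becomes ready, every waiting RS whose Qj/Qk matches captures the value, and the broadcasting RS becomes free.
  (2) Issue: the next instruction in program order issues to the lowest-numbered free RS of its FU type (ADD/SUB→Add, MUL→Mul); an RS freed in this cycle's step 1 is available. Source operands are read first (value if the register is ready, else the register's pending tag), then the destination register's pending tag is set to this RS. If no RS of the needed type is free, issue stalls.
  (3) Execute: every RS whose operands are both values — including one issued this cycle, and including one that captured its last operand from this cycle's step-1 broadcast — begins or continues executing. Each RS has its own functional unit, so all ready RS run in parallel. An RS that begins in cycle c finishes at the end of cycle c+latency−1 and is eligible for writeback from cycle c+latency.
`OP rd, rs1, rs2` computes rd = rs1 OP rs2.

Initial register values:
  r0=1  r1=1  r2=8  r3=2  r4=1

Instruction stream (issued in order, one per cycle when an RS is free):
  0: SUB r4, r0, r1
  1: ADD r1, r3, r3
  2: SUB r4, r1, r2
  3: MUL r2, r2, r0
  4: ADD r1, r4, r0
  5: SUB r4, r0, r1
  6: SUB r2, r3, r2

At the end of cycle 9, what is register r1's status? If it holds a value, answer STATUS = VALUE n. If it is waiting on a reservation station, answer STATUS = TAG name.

STATUS = VALUE -3

c1: issue SUB r4<-Add1 | r0:1,r1:1,r2:8,r3:2,r4:Add1
c2: issue ADD r1<-Add2 | r0:1,r1:Add2,r2:8,r3:2,r4:Add1
c3: CDB Add1=0; issue SUB r4<-Add1 | r0:1,r1:Add2,r2:8,r3:2,r4:Add1
c4: CDB Add2=4; issue MUL r2<-Mul1 | r0:1,r1:4,r2:Mul1,r3:2,r4:Add1
c5: issue ADD r1<-Add2 | r0:1,r1:Add2,r2:Mul1,r3:2,r4:Add1
c6: CDB Add1=-4; issue SUB r4<-Add1 | r0:1,r1:Add2,r2:Mul1,r3:2,r4:Add1
c7: issue SUB r2<-Add3 | r0:1,r1:Add2,r2:Add3,r3:2,r4:Add1
c8: CDB Add2=-3 | r0:1,r1:-3,r2:Add3,r3:2,r4:Add1
c9: CDB Mul1=8 | r0:1,r1:-3,r2:Add3,r3:2,r4:Add1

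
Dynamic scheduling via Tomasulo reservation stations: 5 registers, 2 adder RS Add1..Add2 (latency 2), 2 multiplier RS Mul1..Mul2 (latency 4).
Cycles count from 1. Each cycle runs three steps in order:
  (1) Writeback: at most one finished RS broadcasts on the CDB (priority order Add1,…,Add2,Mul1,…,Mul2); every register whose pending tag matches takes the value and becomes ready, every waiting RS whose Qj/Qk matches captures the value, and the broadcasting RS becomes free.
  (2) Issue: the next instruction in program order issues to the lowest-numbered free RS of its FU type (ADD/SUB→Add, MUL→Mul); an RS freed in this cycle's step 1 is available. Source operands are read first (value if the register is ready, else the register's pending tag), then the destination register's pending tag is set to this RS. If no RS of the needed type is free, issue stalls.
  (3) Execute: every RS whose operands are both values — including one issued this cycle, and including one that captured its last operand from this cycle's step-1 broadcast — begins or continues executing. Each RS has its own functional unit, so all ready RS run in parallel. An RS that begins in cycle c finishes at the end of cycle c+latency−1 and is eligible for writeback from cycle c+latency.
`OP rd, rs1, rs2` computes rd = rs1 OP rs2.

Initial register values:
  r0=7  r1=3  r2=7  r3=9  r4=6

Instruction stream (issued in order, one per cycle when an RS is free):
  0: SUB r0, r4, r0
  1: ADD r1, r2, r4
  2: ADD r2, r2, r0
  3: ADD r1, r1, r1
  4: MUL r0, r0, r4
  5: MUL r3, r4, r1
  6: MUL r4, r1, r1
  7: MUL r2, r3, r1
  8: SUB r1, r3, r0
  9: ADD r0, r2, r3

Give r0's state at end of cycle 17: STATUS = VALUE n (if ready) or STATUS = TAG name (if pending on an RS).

cycle 1: issue SUB r0<-Add1 // r0:Add1,r1:3,r2:7,r3:9,r4:6
cycle 2: issue ADD r1<-Add2 // r0:Add1,r1:Add2,r2:7,r3:9,r4:6
cycle 3: CDB Add1=-1; issue ADD r2<-Add1 // r0:-1,r1:Add2,r2:Add1,r3:9,r4:6
cycle 4: CDB Add2=13; issue ADD r1<-Add2 // r0:-1,r1:Add2,r2:Add1,r3:9,r4:6
cycle 5: CDB Add1=6; issue MUL r0<-Mul1 // r0:Mul1,r1:Add2,r2:6,r3:9,r4:6
cycle 6: CDB Add2=26; issue MUL r3<-Mul2 // r0:Mul1,r1:26,r2:6,r3:Mul2,r4:6
cycle 7: stall // r0:Mul1,r1:26,r2:6,r3:Mul2,r4:6
cycle 8: stall // r0:Mul1,r1:26,r2:6,r3:Mul2,r4:6
cycle 9: CDB Mul1=-6; issue MUL r4<-Mul1 // r0:-6,r1:26,r2:6,r3:Mul2,r4:Mul1
cycle 10: CDB Mul2=156; issue MUL r2<-Mul2 // r0:-6,r1:26,r2:Mul2,r3:156,r4:Mul1
cycle 11: issue SUB r1<-Add1 // r0:-6,r1:Add1,r2:Mul2,r3:156,r4:Mul1
cycle 12: issue ADD r0<-Add2 // r0:Add2,r1:Add1,r2:Mul2,r3:156,r4:Mul1
cycle 13: CDB Add1=162 // r0:Add2,r1:162,r2:Mul2,r3:156,r4:Mul1
cycle 14: CDB Mul1=676 // r0:Add2,r1:162,r2:Mul2,r3:156,r4:676
cycle 15: CDB Mul2=4056 // r0:Add2,r1:162,r2:4056,r3:156,r4:676
cycle 16: - // r0:Add2,r1:162,r2:4056,r3:156,r4:676
cycle 17: CDB Add2=4212 // r0:4212,r1:162,r2:4056,r3:156,r4:676

STATUS = VALUE 4212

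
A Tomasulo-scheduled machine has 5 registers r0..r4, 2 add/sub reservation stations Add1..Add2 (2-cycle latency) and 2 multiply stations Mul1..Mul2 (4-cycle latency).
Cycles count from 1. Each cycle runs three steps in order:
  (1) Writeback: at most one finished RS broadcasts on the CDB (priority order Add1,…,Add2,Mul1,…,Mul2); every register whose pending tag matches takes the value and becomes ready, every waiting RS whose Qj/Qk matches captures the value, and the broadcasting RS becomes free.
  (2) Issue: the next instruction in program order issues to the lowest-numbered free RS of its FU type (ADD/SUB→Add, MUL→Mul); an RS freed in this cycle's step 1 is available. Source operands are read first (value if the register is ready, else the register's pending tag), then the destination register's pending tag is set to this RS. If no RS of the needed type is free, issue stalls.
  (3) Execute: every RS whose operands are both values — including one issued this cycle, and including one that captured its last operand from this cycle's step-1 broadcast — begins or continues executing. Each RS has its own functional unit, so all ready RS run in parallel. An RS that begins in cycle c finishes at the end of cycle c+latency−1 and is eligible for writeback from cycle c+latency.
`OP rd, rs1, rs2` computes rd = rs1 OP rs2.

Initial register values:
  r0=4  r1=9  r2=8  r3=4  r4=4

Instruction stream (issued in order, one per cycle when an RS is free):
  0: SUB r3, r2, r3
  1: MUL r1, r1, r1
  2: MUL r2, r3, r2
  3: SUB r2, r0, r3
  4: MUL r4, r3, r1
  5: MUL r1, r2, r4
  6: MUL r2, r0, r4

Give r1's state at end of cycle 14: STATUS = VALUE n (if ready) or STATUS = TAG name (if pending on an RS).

c1: issue SUB r3<-Add1 | r0:4,r1:9,r2:8,r3:Add1,r4:4
c2: issue MUL r1<-Mul1 | r0:4,r1:Mul1,r2:8,r3:Add1,r4:4
c3: CDB Add1=4; issue MUL r2<-Mul2 | r0:4,r1:Mul1,r2:Mul2,r3:4,r4:4
c4: issue SUB r2<-Add1 | r0:4,r1:Mul1,r2:Add1,r3:4,r4:4
c5: stall | r0:4,r1:Mul1,r2:Add1,r3:4,r4:4
c6: CDB Add1=0; stall | r0:4,r1:Mul1,r2:0,r3:4,r4:4
c7: CDB Mul1=81; issue MUL r4<-Mul1 | r0:4,r1:81,r2:0,r3:4,r4:Mul1
c8: CDB Mul2=32; issue MUL r1<-Mul2 | r0:4,r1:Mul2,r2:0,r3:4,r4:Mul1
c9: stall | r0:4,r1:Mul2,r2:0,r3:4,r4:Mul1
c10: stall | r0:4,r1:Mul2,r2:0,r3:4,r4:Mul1
c11: CDB Mul1=324; issue MUL r2<-Mul1 | r0:4,r1:Mul2,r2:Mul1,r3:4,r4:324
c12: - | r0:4,r1:Mul2,r2:Mul1,r3:4,r4:324
c13: - | r0:4,r1:Mul2,r2:Mul1,r3:4,r4:324
c14: - | r0:4,r1:Mul2,r2:Mul1,r3:4,r4:324

STATUS = TAG Mul2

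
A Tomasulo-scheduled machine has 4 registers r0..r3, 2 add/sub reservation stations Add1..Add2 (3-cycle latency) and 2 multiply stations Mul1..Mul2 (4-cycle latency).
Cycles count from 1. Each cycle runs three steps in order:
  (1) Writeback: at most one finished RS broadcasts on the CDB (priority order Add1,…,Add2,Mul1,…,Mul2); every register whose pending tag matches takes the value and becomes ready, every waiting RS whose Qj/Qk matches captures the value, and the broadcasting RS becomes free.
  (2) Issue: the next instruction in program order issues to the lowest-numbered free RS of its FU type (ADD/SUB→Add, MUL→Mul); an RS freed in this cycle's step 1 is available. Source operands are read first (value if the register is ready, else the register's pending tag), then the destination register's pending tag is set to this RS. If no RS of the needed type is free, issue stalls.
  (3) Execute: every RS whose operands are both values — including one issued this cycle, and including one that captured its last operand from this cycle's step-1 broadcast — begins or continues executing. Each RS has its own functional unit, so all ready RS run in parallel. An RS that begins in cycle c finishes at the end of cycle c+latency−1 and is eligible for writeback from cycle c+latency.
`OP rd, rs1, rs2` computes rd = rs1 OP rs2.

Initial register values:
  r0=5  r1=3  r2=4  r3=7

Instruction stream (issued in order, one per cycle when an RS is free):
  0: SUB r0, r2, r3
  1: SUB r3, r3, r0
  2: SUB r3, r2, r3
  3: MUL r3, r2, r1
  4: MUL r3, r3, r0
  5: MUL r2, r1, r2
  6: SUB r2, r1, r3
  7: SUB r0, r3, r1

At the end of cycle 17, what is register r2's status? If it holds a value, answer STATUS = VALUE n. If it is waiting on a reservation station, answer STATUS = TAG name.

STATUS = VALUE 39

c1: issue SUB r0<-Add1 | r0:Add1,r1:3,r2:4,r3:7
c2: issue SUB r3<-Add2 | r0:Add1,r1:3,r2:4,r3:Add2
c3: stall | r0:Add1,r1:3,r2:4,r3:Add2
c4: CDB Add1=-3; issue SUB r3<-Add1 | r0:-3,r1:3,r2:4,r3:Add1
c5: issue MUL r3<-Mul1 | r0:-3,r1:3,r2:4,r3:Mul1
c6: issue MUL r3<-Mul2 | r0:-3,r1:3,r2:4,r3:Mul2
c7: CDB Add2=10; stall | r0:-3,r1:3,r2:4,r3:Mul2
c8: stall | r0:-3,r1:3,r2:4,r3:Mul2
c9: CDB Mul1=12; issue MUL r2<-Mul1 | r0:-3,r1:3,r2:Mul1,r3:Mul2
c10: CDB Add1=-6; issue SUB r2<-Add1 | r0:-3,r1:3,r2:Add1,r3:Mul2
c11: issue SUB r0<-Add2 | r0:Add2,r1:3,r2:Add1,r3:Mul2
c12: - | r0:Add2,r1:3,r2:Add1,r3:Mul2
c13: CDB Mul1=12 | r0:Add2,r1:3,r2:Add1,r3:Mul2
c14: CDB Mul2=-36 | r0:Add2,r1:3,r2:Add1,r3:-36
c15: - | r0:Add2,r1:3,r2:Add1,r3:-36
c16: - | r0:Add2,r1:3,r2:Add1,r3:-36
c17: CDB Add1=39 | r0:Add2,r1:3,r2:39,r3:-36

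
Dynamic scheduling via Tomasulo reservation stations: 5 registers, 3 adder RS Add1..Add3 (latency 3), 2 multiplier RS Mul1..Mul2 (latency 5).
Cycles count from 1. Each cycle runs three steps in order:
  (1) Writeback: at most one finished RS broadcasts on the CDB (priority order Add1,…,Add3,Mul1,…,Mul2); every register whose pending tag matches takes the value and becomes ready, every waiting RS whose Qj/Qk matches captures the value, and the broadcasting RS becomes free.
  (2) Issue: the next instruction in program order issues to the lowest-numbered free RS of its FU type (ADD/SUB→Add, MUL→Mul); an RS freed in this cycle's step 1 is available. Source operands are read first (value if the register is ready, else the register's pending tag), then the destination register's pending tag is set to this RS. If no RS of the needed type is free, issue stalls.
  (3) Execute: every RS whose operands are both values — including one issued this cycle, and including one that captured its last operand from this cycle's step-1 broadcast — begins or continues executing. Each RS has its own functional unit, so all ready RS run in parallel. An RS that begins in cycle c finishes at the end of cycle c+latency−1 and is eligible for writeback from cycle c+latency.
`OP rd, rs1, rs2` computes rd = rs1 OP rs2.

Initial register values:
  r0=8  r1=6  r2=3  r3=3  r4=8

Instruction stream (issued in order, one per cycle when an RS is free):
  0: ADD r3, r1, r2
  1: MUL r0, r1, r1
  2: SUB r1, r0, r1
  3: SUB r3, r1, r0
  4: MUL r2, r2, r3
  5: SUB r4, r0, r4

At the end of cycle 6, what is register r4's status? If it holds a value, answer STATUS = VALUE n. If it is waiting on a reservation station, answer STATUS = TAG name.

  c1: issue ADD r3<-Add1  regs: r0:8,r1:6,r2:3,r3:Add1,r4:8
  c2: issue MUL r0<-Mul1  regs: r0:Mul1,r1:6,r2:3,r3:Add1,r4:8
  c3: issue SUB r1<-Add2  regs: r0:Mul1,r1:Add2,r2:3,r3:Add1,r4:8
  c4: CDB Add1=9; issue SUB r3<-Add1  regs: r0:Mul1,r1:Add2,r2:3,r3:Add1,r4:8
  c5: issue MUL r2<-Mul2  regs: r0:Mul1,r1:Add2,r2:Mul2,r3:Add1,r4:8
  c6: issue SUB r4<-Add3  regs: r0:Mul1,r1:Add2,r2:Mul2,r3:Add1,r4:Add3

STATUS = TAG Add3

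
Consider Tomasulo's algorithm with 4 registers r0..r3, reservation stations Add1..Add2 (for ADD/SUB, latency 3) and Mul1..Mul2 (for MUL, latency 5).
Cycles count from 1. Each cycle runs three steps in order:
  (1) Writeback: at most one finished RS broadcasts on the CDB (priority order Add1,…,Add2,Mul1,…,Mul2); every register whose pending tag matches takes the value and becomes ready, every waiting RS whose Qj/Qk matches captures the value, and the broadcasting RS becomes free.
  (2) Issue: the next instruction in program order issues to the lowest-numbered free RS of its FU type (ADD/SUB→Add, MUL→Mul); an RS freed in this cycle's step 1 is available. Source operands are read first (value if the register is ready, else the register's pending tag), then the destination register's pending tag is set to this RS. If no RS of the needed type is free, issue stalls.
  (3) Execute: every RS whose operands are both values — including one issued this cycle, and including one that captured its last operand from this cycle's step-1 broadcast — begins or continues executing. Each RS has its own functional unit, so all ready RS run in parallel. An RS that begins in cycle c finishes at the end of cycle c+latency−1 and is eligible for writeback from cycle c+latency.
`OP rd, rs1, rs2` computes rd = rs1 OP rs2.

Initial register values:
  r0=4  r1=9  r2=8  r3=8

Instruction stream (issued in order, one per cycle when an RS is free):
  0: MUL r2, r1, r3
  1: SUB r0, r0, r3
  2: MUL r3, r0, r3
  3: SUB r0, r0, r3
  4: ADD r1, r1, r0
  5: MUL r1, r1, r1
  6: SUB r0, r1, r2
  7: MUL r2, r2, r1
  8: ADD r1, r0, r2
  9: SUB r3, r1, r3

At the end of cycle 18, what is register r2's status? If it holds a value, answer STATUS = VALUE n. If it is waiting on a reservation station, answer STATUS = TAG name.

STATUS = TAG Mul2

cycle 1: issue MUL r2<-Mul1 // r0:4,r1:9,r2:Mul1,r3:8
cycle 2: issue SUB r0<-Add1 // r0:Add1,r1:9,r2:Mul1,r3:8
cycle 3: issue MUL r3<-Mul2 // r0:Add1,r1:9,r2:Mul1,r3:Mul2
cycle 4: issue SUB r0<-Add2 // r0:Add2,r1:9,r2:Mul1,r3:Mul2
cycle 5: CDB Add1=-4; issue ADD r1<-Add1 // r0:Add2,r1:Add1,r2:Mul1,r3:Mul2
cycle 6: CDB Mul1=72; issue MUL r1<-Mul1 // r0:Add2,r1:Mul1,r2:72,r3:Mul2
cycle 7: stall // r0:Add2,r1:Mul1,r2:72,r3:Mul2
cycle 8: stall // r0:Add2,r1:Mul1,r2:72,r3:Mul2
cycle 9: stall // r0:Add2,r1:Mul1,r2:72,r3:Mul2
cycle 10: CDB Mul2=-32; stall // r0:Add2,r1:Mul1,r2:72,r3:-32
cycle 11: stall // r0:Add2,r1:Mul1,r2:72,r3:-32
cycle 12: stall // r0:Add2,r1:Mul1,r2:72,r3:-32
cycle 13: CDB Add2=28; issue SUB r0<-Add2 // r0:Add2,r1:Mul1,r2:72,r3:-32
cycle 14: issue MUL r2<-Mul2 // r0:Add2,r1:Mul1,r2:Mul2,r3:-32
cycle 15: stall // r0:Add2,r1:Mul1,r2:Mul2,r3:-32
cycle 16: CDB Add1=37; issue ADD r1<-Add1 // r0:Add2,r1:Add1,r2:Mul2,r3:-32
cycle 17: stall // r0:Add2,r1:Add1,r2:Mul2,r3:-32
cycle 18: stall // r0:Add2,r1:Add1,r2:Mul2,r3:-32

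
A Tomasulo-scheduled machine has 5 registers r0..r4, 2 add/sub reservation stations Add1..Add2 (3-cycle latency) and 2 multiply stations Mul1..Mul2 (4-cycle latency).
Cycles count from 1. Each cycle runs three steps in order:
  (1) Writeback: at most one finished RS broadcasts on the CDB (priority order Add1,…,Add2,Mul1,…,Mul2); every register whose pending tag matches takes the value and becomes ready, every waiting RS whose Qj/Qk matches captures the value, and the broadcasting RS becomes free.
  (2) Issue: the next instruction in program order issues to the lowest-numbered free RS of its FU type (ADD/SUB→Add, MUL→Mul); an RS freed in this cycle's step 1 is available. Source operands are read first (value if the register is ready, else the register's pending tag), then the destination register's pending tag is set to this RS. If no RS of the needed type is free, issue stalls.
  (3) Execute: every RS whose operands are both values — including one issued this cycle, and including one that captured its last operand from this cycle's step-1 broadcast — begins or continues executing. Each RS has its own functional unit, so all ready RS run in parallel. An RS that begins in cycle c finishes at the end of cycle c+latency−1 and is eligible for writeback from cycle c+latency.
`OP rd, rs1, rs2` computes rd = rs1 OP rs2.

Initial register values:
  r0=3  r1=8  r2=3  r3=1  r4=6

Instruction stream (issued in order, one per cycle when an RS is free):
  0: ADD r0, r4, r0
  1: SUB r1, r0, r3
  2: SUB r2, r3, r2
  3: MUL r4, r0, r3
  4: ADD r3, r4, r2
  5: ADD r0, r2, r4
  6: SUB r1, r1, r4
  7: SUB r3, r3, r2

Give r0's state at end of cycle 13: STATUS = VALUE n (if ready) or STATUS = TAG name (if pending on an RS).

STATUS = VALUE 7

c1: issue ADD r0<-Add1 | r0:Add1,r1:8,r2:3,r3:1,r4:6
c2: issue SUB r1<-Add2 | r0:Add1,r1:Add2,r2:3,r3:1,r4:6
c3: stall | r0:Add1,r1:Add2,r2:3,r3:1,r4:6
c4: CDB Add1=9; issue SUB r2<-Add1 | r0:9,r1:Add2,r2:Add1,r3:1,r4:6
c5: issue MUL r4<-Mul1 | r0:9,r1:Add2,r2:Add1,r3:1,r4:Mul1
c6: stall | r0:9,r1:Add2,r2:Add1,r3:1,r4:Mul1
c7: CDB Add1=-2; issue ADD r3<-Add1 | r0:9,r1:Add2,r2:-2,r3:Add1,r4:Mul1
c8: CDB Add2=8; issue ADD r0<-Add2 | r0:Add2,r1:8,r2:-2,r3:Add1,r4:Mul1
c9: CDB Mul1=9; stall | r0:Add2,r1:8,r2:-2,r3:Add1,r4:9
c10: stall | r0:Add2,r1:8,r2:-2,r3:Add1,r4:9
c11: stall | r0:Add2,r1:8,r2:-2,r3:Add1,r4:9
c12: CDB Add1=7; issue SUB r1<-Add1 | r0:Add2,r1:Add1,r2:-2,r3:7,r4:9
c13: CDB Add2=7; issue SUB r3<-Add2 | r0:7,r1:Add1,r2:-2,r3:Add2,r4:9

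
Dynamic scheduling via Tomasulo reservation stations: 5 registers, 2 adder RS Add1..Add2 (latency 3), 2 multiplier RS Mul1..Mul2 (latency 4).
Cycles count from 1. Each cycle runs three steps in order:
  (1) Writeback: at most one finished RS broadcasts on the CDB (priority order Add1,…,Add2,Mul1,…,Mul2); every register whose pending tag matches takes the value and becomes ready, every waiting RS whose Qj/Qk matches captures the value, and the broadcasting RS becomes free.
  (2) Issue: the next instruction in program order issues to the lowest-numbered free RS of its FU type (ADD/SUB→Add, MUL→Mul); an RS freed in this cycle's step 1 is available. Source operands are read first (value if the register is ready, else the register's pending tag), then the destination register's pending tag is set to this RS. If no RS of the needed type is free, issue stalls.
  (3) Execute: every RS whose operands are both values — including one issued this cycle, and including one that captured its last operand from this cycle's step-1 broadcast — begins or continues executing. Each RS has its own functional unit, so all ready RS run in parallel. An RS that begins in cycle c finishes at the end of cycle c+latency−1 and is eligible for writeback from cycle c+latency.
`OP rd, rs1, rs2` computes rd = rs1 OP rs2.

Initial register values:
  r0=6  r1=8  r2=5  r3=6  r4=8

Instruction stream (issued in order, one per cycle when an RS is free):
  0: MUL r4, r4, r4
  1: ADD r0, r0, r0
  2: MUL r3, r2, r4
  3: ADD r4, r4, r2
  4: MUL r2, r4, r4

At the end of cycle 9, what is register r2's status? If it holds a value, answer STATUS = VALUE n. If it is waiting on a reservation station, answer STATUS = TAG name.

STATUS = TAG Mul1

c1: issue MUL r4<-Mul1 | r0:6,r1:8,r2:5,r3:6,r4:Mul1
c2: issue ADD r0<-Add1 | r0:Add1,r1:8,r2:5,r3:6,r4:Mul1
c3: issue MUL r3<-Mul2 | r0:Add1,r1:8,r2:5,r3:Mul2,r4:Mul1
c4: issue ADD r4<-Add2 | r0:Add1,r1:8,r2:5,r3:Mul2,r4:Add2
c5: CDB Add1=12; stall | r0:12,r1:8,r2:5,r3:Mul2,r4:Add2
c6: CDB Mul1=64; issue MUL r2<-Mul1 | r0:12,r1:8,r2:Mul1,r3:Mul2,r4:Add2
c7: - | r0:12,r1:8,r2:Mul1,r3:Mul2,r4:Add2
c8: - | r0:12,r1:8,r2:Mul1,r3:Mul2,r4:Add2
c9: CDB Add2=69 | r0:12,r1:8,r2:Mul1,r3:Mul2,r4:69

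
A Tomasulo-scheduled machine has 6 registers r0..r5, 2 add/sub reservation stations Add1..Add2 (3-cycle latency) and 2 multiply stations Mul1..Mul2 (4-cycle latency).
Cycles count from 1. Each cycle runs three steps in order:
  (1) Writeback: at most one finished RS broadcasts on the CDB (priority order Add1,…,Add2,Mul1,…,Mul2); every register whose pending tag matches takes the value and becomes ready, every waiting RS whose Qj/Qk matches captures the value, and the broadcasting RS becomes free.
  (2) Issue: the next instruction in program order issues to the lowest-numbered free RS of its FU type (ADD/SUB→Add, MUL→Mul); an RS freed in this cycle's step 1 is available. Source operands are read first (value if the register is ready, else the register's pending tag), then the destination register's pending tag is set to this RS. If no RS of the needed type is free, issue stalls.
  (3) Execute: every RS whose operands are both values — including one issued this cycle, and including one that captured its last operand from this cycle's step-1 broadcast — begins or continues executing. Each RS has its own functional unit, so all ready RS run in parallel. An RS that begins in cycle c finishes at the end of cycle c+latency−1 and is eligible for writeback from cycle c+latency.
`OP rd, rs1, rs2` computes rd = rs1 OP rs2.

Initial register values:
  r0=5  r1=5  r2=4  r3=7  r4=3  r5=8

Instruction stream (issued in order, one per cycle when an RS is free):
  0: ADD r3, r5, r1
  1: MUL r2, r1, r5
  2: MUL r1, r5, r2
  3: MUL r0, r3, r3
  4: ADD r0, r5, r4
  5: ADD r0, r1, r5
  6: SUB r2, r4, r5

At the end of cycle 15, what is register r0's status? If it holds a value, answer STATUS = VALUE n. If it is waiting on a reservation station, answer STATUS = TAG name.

STATUS = VALUE 328

c1: issue ADD r3<-Add1 | r0:5,r1:5,r2:4,r3:Add1,r4:3,r5:8
c2: issue MUL r2<-Mul1 | r0:5,r1:5,r2:Mul1,r3:Add1,r4:3,r5:8
c3: issue MUL r1<-Mul2 | r0:5,r1:Mul2,r2:Mul1,r3:Add1,r4:3,r5:8
c4: CDB Add1=13; stall | r0:5,r1:Mul2,r2:Mul1,r3:13,r4:3,r5:8
c5: stall | r0:5,r1:Mul2,r2:Mul1,r3:13,r4:3,r5:8
c6: CDB Mul1=40; issue MUL r0<-Mul1 | r0:Mul1,r1:Mul2,r2:40,r3:13,r4:3,r5:8
c7: issue ADD r0<-Add1 | r0:Add1,r1:Mul2,r2:40,r3:13,r4:3,r5:8
c8: issue ADD r0<-Add2 | r0:Add2,r1:Mul2,r2:40,r3:13,r4:3,r5:8
c9: stall | r0:Add2,r1:Mul2,r2:40,r3:13,r4:3,r5:8
c10: CDB Add1=11; issue SUB r2<-Add1 | r0:Add2,r1:Mul2,r2:Add1,r3:13,r4:3,r5:8
c11: CDB Mul1=169 | r0:Add2,r1:Mul2,r2:Add1,r3:13,r4:3,r5:8
c12: CDB Mul2=320 | r0:Add2,r1:320,r2:Add1,r3:13,r4:3,r5:8
c13: CDB Add1=-5 | r0:Add2,r1:320,r2:-5,r3:13,r4:3,r5:8
c14: - | r0:Add2,r1:320,r2:-5,r3:13,r4:3,r5:8
c15: CDB Add2=328 | r0:328,r1:320,r2:-5,r3:13,r4:3,r5:8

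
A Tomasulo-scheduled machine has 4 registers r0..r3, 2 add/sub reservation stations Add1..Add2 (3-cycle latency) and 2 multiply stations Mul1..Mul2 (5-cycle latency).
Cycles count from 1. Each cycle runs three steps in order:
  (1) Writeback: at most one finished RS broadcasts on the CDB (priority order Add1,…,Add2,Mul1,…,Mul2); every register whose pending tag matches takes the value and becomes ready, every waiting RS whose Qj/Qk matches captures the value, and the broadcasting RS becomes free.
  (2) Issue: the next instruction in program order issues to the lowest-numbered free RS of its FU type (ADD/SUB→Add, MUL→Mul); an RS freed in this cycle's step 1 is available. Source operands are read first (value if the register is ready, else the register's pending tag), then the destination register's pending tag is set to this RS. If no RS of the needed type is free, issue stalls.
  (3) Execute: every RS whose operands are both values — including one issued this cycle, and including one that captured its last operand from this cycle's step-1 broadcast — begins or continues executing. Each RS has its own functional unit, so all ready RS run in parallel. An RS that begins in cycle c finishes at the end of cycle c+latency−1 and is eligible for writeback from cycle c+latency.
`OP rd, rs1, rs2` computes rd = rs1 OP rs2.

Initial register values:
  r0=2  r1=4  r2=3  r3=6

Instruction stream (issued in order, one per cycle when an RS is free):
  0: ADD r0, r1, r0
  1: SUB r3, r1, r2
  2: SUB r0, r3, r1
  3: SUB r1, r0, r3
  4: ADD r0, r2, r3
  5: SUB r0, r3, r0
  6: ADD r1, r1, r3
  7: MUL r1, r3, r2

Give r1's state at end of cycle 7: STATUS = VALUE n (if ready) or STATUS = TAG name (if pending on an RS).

STATUS = TAG Add2

cycle 1: issue ADD r0<-Add1 // r0:Add1,r1:4,r2:3,r3:6
cycle 2: issue SUB r3<-Add2 // r0:Add1,r1:4,r2:3,r3:Add2
cycle 3: stall // r0:Add1,r1:4,r2:3,r3:Add2
cycle 4: CDB Add1=6; issue SUB r0<-Add1 // r0:Add1,r1:4,r2:3,r3:Add2
cycle 5: CDB Add2=1; issue SUB r1<-Add2 // r0:Add1,r1:Add2,r2:3,r3:1
cycle 6: stall // r0:Add1,r1:Add2,r2:3,r3:1
cycle 7: stall // r0:Add1,r1:Add2,r2:3,r3:1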